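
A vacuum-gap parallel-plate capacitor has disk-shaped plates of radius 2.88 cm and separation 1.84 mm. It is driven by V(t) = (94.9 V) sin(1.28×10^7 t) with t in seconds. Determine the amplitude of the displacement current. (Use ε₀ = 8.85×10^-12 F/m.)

0.0152 A

C = ε₀A/d = (8.85×10^-12)(2.606×10^-3)/(1.84×10^-3) = 1.253×10^-11 F; ω = 1.28×10^7 rad/s.
I_d = C dV/dt, so |I_d|_max = C V₀ ω = (1.253×10^-11)(94.9)(1.28×10^7) = 0.0152 A.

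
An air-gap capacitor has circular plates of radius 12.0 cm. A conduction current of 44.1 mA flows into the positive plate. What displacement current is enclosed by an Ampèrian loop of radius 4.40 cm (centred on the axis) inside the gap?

5.93×10^-3 A

Between the plates the displacement current equals the wire current: I_d = 44.1 mA = 0.0441 A.
The field is uniform, so I_d,enc = I_d (r/R)² = (0.0441)(4.40/12.0)² = 5.93×10^-3 A.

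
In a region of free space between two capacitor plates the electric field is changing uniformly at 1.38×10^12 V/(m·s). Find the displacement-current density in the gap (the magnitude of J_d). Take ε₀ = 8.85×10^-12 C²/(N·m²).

12.2 A/m²

J_d = ε₀ ∂E/∂t, so J_d = 12.2 A/m².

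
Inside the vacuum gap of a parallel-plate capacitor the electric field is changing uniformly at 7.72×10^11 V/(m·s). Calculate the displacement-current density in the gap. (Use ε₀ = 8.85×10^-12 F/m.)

6.83 A/m²

J_d = ε₀ ∂E/∂t, so J_d = 6.83 A/m².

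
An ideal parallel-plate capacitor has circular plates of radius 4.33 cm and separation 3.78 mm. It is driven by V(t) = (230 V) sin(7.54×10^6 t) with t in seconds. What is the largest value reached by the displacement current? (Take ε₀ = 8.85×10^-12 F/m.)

C = ε₀A/d = (8.85×10^-12)(5.890×10^-3)/(3.78×10^-3) = 1.379×10^-11 F; ω = 7.54×10^6 rad/s.
I_d = C dV/dt, so |I_d|_max = C V₀ ω = (1.379×10^-11)(230)(7.54×10^6) = 0.0239 A.

0.0239 A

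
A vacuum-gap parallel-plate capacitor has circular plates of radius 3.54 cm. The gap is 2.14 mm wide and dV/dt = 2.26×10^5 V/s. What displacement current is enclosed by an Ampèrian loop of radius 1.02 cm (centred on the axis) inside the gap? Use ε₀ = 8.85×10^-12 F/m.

dE/dt = (dV/dt)/d = 1.056×10^8 V/(m·s); I_d = ε₀(πR²)(dE/dt) = (8.85×10^-12)(3.937×10^-3)(1.056×10^8) = 3.679×10^-6 A.
Through an area πr² the displacement current is I_d·(πr²/πR²) = I_d (r/R)² = 3.05×10^-7 A.

3.05×10^-7 A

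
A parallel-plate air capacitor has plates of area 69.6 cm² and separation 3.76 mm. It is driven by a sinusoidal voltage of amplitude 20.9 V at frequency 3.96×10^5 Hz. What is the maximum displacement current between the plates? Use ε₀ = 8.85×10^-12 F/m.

8.52×10^-4 A

(dE/dt)_max = V₀ω/d = 1.383×10^10 V/(m·s); ω = 2πf = 2.488×10^6 rad/s.
I_d,max = ε₀ A (dE/dt)_max = (8.85×10^-12)(6.96×10^-3)(1.383×10^10) = 8.52×10^-4 A.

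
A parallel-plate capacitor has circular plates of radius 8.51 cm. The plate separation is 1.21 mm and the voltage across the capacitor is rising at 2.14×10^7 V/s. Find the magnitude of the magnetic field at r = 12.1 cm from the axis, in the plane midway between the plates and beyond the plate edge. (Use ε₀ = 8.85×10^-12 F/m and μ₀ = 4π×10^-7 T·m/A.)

5.89×10^-9 T

dE/dt = (dV/dt)/d = 1.769×10^10 V/(m·s); I_d = ε₀(πR²)(dE/dt) = (8.85×10^-12)(0.02275)(1.769×10^10) = 3.562×10^-3 A.
For r ≥ R the full I_d is enclosed: B = μ₀ I_d/(2πr) = (4π×10^-7)(3.562×10^-3)/(2π·0.121) = 5.89×10^-9 T.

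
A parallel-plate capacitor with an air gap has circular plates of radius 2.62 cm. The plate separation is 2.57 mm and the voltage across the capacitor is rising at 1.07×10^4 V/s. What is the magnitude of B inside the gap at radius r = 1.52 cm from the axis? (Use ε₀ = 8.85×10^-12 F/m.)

With E = V/d, dE/dt = 4.163×10^6 V/(m·s) and πR² = 2.157×10^-3 m², giving I_d = ε₀ πR² dE/dt = 7.947×10^-8 A.
∮B·dl = μ₀ I_d,enc with I_d,enc = I_d r²/R² = 2.675×10^-8 A; so B = μ₀ I_d,enc/(2πr) = 3.52×10^-13 T.

3.52×10^-13 T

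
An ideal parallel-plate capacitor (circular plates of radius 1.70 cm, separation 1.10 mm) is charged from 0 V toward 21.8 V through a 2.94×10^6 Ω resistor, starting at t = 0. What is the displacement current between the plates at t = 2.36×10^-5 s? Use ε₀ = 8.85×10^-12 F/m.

C = ε₀A/d = (8.85×10^-12)(9.079×10^-4)/(1.10×10^-3) = 7.304×10^-12 F, so τ = RC = 2.147×10^-5 s.
The conduction current is I(t) = (V₀/R) e^(−t/τ), and the displacement current between the plates equals it.
t/τ = 1.099; I_d = (21.8/2.94×10^6) · e^(−1.099) = (7.415×10^-6)(0.3332) = 2.47×10^-6 A.

2.47×10^-6 A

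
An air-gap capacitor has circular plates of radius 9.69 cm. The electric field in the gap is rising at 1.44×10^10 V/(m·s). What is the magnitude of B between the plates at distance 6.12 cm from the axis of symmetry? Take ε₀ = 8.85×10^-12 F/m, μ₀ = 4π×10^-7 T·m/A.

I_d = ε₀ dΦ_E/dt = ε₀ πR² (dE/dt) = (8.85×10^-12)(0.02950)(1.44×10^10) = 3.759×10^-3 A through the full plate area.
∮B·dl = μ₀ I_d,enc with I_d,enc = I_d r²/R² = 1.499×10^-3 A; so B = μ₀ I_d,enc/(2πr) = 4.90×10^-9 T.

4.90×10^-9 T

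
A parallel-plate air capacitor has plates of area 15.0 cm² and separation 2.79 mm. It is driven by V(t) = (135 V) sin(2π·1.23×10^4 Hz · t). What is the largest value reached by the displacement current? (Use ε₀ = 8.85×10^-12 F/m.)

4.96×10^-5 A

The displacement current equals the conduction current C dV/dt, which peaks at C V₀ ω.
With C = ε₀A/d = (8.85×10^-12)(1.50×10^-3)/(2.79×10^-3) = 4.758×10^-12 F and ω = 2πf = 7.728×10^4 rad/s, I_d,max = (4.758×10^-12)(135)(7.728×10^4) = 4.96×10^-5 A.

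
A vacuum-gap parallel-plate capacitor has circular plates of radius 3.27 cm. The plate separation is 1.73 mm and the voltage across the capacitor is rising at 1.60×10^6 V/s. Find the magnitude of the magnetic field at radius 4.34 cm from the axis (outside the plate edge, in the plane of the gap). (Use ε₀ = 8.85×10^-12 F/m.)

dE/dt = (dV/dt)/d = 9.249×10^8 V/(m·s); I_d = ε₀(πR²)(dE/dt) = (8.85×10^-12)(3.359×10^-3)(9.249×10^8) = 2.749×10^-5 A.
For r ≥ R the full I_d is enclosed: B = μ₀ I_d/(2πr) = (4π×10^-7)(2.749×10^-5)/(2π·0.0434) = 1.27×10^-10 T.

1.27×10^-10 T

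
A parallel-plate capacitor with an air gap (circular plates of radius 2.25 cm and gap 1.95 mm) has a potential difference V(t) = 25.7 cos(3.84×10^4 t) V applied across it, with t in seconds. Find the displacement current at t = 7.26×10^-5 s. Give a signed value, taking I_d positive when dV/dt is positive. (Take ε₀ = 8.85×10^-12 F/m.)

dE/dt = (V₀ω/d)·−sin(ωt) with ωt = 2.78784 rad: (25.7)(3.84×10^4)(-0.3464)/(1.95×10^-3) = -1.753×10^8 V/(m·s).
I_d = ε₀ A dE/dt = (8.85×10^-12)(1.590×10^-3)(-1.753×10^8) = -2.47×10^-6 A.

-2.47×10^-6 A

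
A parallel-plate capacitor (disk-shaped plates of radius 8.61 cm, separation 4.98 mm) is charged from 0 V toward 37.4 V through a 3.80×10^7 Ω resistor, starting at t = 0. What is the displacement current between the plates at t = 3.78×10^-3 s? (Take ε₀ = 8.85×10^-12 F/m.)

C = ε₀A/d = (8.85×10^-12)(0.02329)/(4.98×10^-3) = 4.139×10^-11 F and τ = RC = 1.573×10^-3 s. I_d in the gap equals the RC charging current.
I_d(t) = (V₀/R) e^(−t/τ) = 9.842×10^-7 · e^(−2.403) = 8.90×10^-8 A.

8.90×10^-8 A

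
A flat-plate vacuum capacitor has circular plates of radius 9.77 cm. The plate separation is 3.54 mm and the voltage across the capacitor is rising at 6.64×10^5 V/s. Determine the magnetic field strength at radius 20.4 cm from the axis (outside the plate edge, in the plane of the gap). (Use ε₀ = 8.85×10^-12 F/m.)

With E = V/d, dE/dt = 1.876×10^8 V/(m·s) and πR² = 0.02999 m², giving I_d = ε₀ πR² dE/dt = 4.979×10^-5 A.
For r ≥ R the full I_d is enclosed: B = μ₀ I_d/(2πr) = (4π×10^-7)(4.979×10^-5)/(2π·0.204) = 4.88×10^-11 T.

4.88×10^-11 T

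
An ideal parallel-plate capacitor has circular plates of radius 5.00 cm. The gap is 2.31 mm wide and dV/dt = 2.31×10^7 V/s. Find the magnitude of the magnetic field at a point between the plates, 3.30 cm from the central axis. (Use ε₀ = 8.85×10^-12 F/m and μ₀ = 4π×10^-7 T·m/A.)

1.84×10^-9 T

With E = V/d, dE/dt = 1.000×10^10 V/(m·s) and πR² = 7.854×10^-3 m², giving I_d = ε₀ πR² dE/dt = 6.951×10^-4 A.
An Ampèrian loop of radius r encloses a fraction (r/R)² of I_d. Then B·2πr = μ₀ I_d (r/R)², giving B = μ₀ I_d r/(2πR²) = 1.84×10^-9 T.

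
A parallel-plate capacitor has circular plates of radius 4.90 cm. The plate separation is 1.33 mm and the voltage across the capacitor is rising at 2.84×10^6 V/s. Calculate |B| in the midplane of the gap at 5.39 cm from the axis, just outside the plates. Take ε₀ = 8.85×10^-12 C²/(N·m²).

5.29×10^-10 T

I_d = C dV/dt with C = ε₀πR²/d = 5.019×10^-11 F, so I_d = (5.019×10^-11)(2.84×10^6) = 1.425×10^-4 A.
Outside the plates the loop encloses all of I_d, so B·2πr = μ₀ I_d and B = 5.29×10^-10 T.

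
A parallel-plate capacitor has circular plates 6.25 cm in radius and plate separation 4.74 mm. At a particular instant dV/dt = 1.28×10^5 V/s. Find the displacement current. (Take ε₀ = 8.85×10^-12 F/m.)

The field between the plates is E = V/d, so dE/dt = (1.28×10^5)/(4.74×10^-3 m) = 2.700×10^7 V/(m·s).
I_d = ε₀ A (dE/dt) = (8.85×10^-12)(0.01227)(2.700×10^7) = 2.93×10^-6 A.

2.93×10^-6 A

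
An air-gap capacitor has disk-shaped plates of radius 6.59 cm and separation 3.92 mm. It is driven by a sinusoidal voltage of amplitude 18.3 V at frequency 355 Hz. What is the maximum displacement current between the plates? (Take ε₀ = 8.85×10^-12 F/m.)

1.26×10^-6 A

The displacement current equals the conduction current C dV/dt, which peaks at C V₀ ω.
With C = ε₀A/d = (8.85×10^-12)(0.01364)/(3.92×10^-3) = 3.079×10^-11 F and ω = 2πf = 2231 rad/s, I_d,max = (3.079×10^-11)(18.3)(2231) = 1.26×10^-6 A.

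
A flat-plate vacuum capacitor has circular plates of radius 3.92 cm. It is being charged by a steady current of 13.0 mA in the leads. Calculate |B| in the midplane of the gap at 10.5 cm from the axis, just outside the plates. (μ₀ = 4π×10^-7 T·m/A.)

Between the plates the displacement current equals the wire current: I_d = 13.0 mA = 0.0130 A.
Outside the plates the loop encloses all of I_d, so B·2πr = μ₀ I_d and B = 2.48×10^-8 T.

2.48×10^-8 T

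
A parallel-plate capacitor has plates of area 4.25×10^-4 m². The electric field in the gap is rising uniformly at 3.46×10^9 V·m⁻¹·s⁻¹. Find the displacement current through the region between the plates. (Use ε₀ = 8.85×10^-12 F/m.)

1.30×10^-5 A

I_d = ε₀ A (dE/dt) = (8.85×10^-12)(4.25×10^-4 m²)(3.46×10^9) = 1.30×10^-5 A.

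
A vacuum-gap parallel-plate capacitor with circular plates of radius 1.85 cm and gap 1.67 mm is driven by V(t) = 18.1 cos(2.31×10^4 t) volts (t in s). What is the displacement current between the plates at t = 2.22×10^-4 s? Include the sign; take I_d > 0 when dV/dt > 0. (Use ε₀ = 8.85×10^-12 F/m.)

dV/dt = (18.1)(2.31×10^4)·−sin(5.1282) = 3.825×10^5 V/s.
I_d = C dV/dt with C = ε₀A/d = (8.85×10^-12)(1.075×10^-3)/(1.67×10^-3) = 5.697×10^-12 F, so I_d = (5.697×10^-12)(3.825×10^5) = 2.18×10^-6 A.

2.18×10^-6 A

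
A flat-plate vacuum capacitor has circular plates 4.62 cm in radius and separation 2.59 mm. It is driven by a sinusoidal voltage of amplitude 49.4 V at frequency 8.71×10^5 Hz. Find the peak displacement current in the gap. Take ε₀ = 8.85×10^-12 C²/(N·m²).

6.19×10^-3 A

The displacement current equals the conduction current C dV/dt, which peaks at C V₀ ω.
With C = ε₀A/d = (8.85×10^-12)(6.706×10^-3)/(2.59×10^-3) = 2.291×10^-11 F and ω = 2πf = 5.473×10^6 rad/s, I_d,max = (2.291×10^-11)(49.4)(5.473×10^6) = 6.19×10^-3 A.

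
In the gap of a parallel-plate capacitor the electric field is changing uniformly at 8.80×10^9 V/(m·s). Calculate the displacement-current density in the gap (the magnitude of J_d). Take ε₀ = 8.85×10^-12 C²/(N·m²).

0.0779 A/m²

J_d = ε₀ ∂E/∂t, so J_d = 0.0779 A/m².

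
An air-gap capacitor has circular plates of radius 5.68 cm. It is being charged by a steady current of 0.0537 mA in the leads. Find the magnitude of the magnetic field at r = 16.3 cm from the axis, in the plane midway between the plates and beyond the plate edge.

By continuity the displacement current in the gap matches the conduction current: I_d = 5.37×10^-5 A.
For r ≥ R the full I_d is enclosed: B = μ₀ I_d/(2πr) = (4π×10^-7)(5.37×10^-5)/(2π·0.163) = 6.59×10^-11 T.

6.59×10^-11 T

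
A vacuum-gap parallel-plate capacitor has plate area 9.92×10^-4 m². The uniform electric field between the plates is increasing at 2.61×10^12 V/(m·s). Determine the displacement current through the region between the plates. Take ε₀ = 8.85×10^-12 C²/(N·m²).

0.0229 A

I_d = ε₀ A (dE/dt) = (8.85×10^-12)(9.92×10^-4 m²)(2.61×10^12) = 0.0229 A.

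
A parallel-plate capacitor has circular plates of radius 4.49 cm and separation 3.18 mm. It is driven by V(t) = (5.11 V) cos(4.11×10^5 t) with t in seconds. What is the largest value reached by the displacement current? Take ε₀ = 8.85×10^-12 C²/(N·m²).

(dE/dt)_max = V₀ω/d = 6.604×10^8 V/(m·s); ω = 4.11×10^5 rad/s.
I_d,max = ε₀ A (dE/dt)_max = (8.85×10^-12)(6.333×10^-3)(6.604×10^8) = 3.70×10^-5 A.

3.70×10^-5 A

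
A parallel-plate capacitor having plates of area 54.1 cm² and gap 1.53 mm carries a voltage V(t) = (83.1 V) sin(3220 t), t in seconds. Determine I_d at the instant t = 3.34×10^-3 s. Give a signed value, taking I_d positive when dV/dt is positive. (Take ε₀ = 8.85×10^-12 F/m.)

-2.00×10^-6 A

dV/dt = (83.1)(3220)·cos(10.7548) = -6.381×10^4 V/s.
I_d = C dV/dt with C = ε₀A/d = (8.85×10^-12)(5.41×10^-3)/(1.53×10^-3) = 3.129×10^-11 F, so I_d = (3.129×10^-11)(-6.381×10^4) = -2.00×10^-6 A.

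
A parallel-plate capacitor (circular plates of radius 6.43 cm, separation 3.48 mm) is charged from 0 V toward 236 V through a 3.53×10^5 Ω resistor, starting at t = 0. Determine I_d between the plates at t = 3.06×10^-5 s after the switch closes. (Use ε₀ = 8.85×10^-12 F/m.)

4.85×10^-5 A

C = ε₀A/d = (8.85×10^-12)(0.01299)/(3.48×10^-3) = 3.303×10^-11 F, so τ = RC = 1.166×10^-5 s.
The conduction current is I(t) = (V₀/R) e^(−t/τ), and the displacement current between the plates equals it.
t/τ = 2.624; I_d = (236/3.53×10^5) · e^(−2.624) = (6.686×10^-4)(0.07251) = 4.85×10^-5 A.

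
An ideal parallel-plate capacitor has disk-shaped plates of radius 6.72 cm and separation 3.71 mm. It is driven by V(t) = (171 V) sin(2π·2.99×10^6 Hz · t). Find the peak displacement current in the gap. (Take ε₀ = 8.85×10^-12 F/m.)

(dE/dt)_max = V₀ω/d = 8.661×10^11 V/(m·s); ω = 2πf = 1.879×10^7 rad/s.
I_d,max = ε₀ A (dE/dt)_max = (8.85×10^-12)(0.01419)(8.661×10^11) = 0.109 A.

0.109 A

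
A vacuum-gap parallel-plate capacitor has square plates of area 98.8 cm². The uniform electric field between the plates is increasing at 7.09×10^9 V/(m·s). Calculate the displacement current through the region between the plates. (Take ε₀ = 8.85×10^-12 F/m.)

6.20×10^-4 A

With a uniform field, Φ_E = EA, so I_d = ε₀ A dE/dt = 6.20×10^-4 A.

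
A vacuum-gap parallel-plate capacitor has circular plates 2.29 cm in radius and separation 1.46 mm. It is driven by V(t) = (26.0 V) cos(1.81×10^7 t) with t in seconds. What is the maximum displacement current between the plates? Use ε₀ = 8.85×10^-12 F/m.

4.70×10^-3 A

C = ε₀A/d = (8.85×10^-12)(1.647×10^-3)/(1.46×10^-3) = 9.984×10^-12 F; ω = 1.81×10^7 rad/s.
I_d = C dV/dt, so |I_d|_max = C V₀ ω = (9.984×10^-12)(26.0)(1.81×10^7) = 4.70×10^-3 A.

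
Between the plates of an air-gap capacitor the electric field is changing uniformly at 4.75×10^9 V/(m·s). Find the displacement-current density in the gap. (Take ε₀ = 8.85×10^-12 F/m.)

0.0420 A/m²

J_d = ε₀ ∂E/∂t, so J_d = 0.0420 A/m².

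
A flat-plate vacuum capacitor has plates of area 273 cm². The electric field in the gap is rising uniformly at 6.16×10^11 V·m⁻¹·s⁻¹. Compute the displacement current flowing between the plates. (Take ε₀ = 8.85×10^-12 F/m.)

0.149 A

The displacement current is ε₀ times dΦ_E/dt = ε₀ A dE/dt = (8.85×10^-12)(0.0273)(6.16×10^11) = 0.149 A.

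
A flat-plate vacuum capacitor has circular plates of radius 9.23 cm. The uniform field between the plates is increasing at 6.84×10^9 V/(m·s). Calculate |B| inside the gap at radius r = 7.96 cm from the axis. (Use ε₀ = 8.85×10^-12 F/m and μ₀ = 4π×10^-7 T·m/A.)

3.03×10^-9 T

I_d = ε₀ dΦ_E/dt = ε₀ πR² (dE/dt) = (8.85×10^-12)(0.02676)(6.84×10^9) = 1.620×10^-3 A through the full plate area.
∮B·dl = μ₀ I_d,enc with I_d,enc = I_d r²/R² = 1.205×10^-3 A; so B = μ₀ I_d,enc/(2πr) = 3.03×10^-9 T.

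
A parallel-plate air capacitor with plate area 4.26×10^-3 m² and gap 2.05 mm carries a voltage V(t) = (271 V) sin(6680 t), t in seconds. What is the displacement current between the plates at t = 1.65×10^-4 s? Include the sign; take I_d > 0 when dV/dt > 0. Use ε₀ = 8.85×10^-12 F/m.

1.50×10^-5 A

C = ε₀A/d = (8.85×10^-12)(4.26×10^-3)/(2.05×10^-3) = 1.839×10^-11 F. dV/dt = V₀ω·cos(ωt); at ωt = 1.1022 rad this factor is 0.4516.
I_d = C dV/dt = (1.839×10^-11)(271)(6680)(0.4516) = 1.50×10^-5 A.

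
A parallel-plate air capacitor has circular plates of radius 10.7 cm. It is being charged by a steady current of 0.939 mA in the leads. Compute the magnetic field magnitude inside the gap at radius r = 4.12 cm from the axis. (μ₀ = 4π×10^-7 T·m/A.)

6.76×10^-10 T

By continuity the displacement current in the gap matches the conduction current: I_d = 9.39×10^-4 A.
An Ampèrian loop of radius r encloses a fraction (r/R)² of I_d. Then B·2πr = μ₀ I_d (r/R)², giving B = μ₀ I_d r/(2πR²) = 6.76×10^-10 T.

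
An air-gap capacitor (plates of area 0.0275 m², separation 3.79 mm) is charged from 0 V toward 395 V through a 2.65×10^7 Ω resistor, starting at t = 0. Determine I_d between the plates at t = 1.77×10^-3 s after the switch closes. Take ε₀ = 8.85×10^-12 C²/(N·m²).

With C = ε₀A/d = (8.85×10^-12)(0.0275)/(3.79×10^-3) = 6.422×10^-11 F, the time constant is τ = RC = 1.702×10^-3 s, so t/τ = 1.040 and e^(−t/τ) = 0.3535.
I_d = I_cond = (V₀/R) e^(−t/τ) = (1.491×10^-5)(0.3535) = 5.27×10^-6 A.

5.27×10^-6 A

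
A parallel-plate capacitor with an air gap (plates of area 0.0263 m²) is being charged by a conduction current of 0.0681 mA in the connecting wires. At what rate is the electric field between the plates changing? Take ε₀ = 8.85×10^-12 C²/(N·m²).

The displacement current between the plates equals the conduction current, I_d = 0.0681 mA.
Since I_d = ε₀ A dE/dt, dE/dt = I_d/(ε₀A) = (6.81×10^-5)/((8.85×10^-12)(0.0263)) = 2.93×10^8 V/(m·s).

2.93×10^8 V/(m·s)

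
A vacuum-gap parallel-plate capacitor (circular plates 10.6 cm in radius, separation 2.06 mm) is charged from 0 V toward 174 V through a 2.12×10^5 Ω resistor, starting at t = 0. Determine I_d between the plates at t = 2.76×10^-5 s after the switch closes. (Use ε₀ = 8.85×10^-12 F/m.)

With C = ε₀A/d = (8.85×10^-12)(0.03530)/(2.06×10^-3) = 1.517×10^-10 F, the time constant is τ = RC = 3.216×10^-5 s, so t/τ = 0.8582 and e^(−t/τ) = 0.4239.
I_d = I_cond = (V₀/R) e^(−t/τ) = (8.208×10^-4)(0.4239) = 3.48×10^-4 A.

3.48×10^-4 A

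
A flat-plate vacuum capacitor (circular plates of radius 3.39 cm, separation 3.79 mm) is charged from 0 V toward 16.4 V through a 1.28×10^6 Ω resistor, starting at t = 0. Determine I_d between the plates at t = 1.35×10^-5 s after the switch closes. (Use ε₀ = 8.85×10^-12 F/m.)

3.67×10^-6 A

C = ε₀A/d = (8.85×10^-12)(3.610×10^-3)/(3.79×10^-3) = 8.430×10^-12 F, so τ = RC = 1.079×10^-5 s.
The conduction current is I(t) = (V₀/R) e^(−t/τ), and the displacement current between the plates equals it.
t/τ = 1.251; I_d = (16.4/1.28×10^6) · e^(−1.251) = (1.281×10^-5)(0.2862) = 3.67×10^-6 A.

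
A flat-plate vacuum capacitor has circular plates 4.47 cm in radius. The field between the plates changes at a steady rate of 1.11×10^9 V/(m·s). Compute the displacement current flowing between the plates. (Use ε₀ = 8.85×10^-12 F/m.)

6.17×10^-5 A

With a uniform field, Φ_E = EA, so I_d = ε₀ A dE/dt = 6.17×10^-5 A.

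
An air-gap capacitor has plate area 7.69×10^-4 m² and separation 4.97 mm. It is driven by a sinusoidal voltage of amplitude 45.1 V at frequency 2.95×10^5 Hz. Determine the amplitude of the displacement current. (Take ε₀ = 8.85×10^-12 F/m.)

1.14×10^-4 A

The displacement current equals the conduction current C dV/dt, which peaks at C V₀ ω.
With C = ε₀A/d = (8.85×10^-12)(7.69×10^-4)/(4.97×10^-3) = 1.369×10^-12 F and ω = 2πf = 1.854×10^6 rad/s, I_d,max = (1.369×10^-12)(45.1)(1.854×10^6) = 1.14×10^-4 A.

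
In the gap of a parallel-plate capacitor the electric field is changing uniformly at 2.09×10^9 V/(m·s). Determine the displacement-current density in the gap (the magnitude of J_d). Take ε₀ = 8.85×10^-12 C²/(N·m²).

J_d = ε₀ ∂E/∂t, so J_d = 0.0185 A/m².

0.0185 A/m²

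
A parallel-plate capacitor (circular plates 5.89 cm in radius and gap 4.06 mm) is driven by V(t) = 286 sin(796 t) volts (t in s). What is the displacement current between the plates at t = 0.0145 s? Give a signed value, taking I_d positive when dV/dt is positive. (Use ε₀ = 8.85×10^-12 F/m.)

2.81×10^-6 A

C = ε₀A/d = (8.85×10^-12)(0.01090)/(4.06×10^-3) = 2.376×10^-11 F. dV/dt = V₀ω·cos(ωt); at ωt = 11.542 rad this factor is 0.5196.
I_d = C dV/dt = (2.376×10^-11)(286)(796)(0.5196) = 2.81×10^-6 A.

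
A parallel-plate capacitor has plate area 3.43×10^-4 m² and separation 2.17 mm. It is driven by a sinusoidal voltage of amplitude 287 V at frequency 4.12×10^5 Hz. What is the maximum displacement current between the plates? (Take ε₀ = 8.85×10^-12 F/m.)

1.04×10^-3 A

(dE/dt)_max = V₀ω/d = 3.424×10^11 V/(m·s); ω = 2πf = 2.589×10^6 rad/s.
I_d,max = ε₀ A (dE/dt)_max = (8.85×10^-12)(3.43×10^-4)(3.424×10^11) = 1.04×10^-3 A.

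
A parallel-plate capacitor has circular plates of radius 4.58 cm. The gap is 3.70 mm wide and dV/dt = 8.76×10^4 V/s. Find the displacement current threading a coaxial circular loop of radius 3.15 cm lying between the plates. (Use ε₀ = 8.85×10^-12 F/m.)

6.53×10^-7 A

dE/dt = (dV/dt)/d = 2.368×10^7 V/(m·s); I_d = ε₀(πR²)(dE/dt) = (8.85×10^-12)(6.590×10^-3)(2.368×10^7) = 1.381×10^-6 A.
Through an area πr² the displacement current is I_d·(πr²/πR²) = I_d (r/R)² = 6.53×10^-7 A.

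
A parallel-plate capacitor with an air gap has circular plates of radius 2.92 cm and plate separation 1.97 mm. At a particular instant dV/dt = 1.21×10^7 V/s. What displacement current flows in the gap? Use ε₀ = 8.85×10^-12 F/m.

E = V/d so dE/dt = (dV/dt)/d = 6.142×10^9 V/(m·s), and I_d = ε₀ A dE/dt = (8.85×10^-12)(2.679×10^-3)(6.142×10^9) = 1.46×10^-4 A.

1.46×10^-4 A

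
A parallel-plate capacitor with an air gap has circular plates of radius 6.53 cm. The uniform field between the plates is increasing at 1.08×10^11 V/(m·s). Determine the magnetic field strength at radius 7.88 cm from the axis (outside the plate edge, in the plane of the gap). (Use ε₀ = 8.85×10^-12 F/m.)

Total displacement current: I_d = ε₀(πR²)(dE/dt) = (8.85×10^-12)(0.01340)(1.08×10^11) = 0.01281 A.
For r ≥ R the full I_d is enclosed: B = μ₀ I_d/(2πr) = (4π×10^-7)(0.01281)/(2π·0.0788) = 3.25×10^-8 T.

3.25×10^-8 T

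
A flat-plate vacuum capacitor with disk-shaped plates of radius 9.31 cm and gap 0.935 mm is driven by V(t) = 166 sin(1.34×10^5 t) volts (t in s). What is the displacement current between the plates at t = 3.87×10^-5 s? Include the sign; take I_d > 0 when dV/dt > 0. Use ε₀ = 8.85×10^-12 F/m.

2.61×10^-3 A

dE/dt = (V₀ω/d)·cos(ωt) with ωt = 5.1858 rad: (166)(1.34×10^5)(0.4559)/(9.35×10^-4) = 1.085×10^10 V/(m·s).
I_d = ε₀ A dE/dt = (8.85×10^-12)(0.02723)(1.085×10^10) = 2.61×10^-3 A.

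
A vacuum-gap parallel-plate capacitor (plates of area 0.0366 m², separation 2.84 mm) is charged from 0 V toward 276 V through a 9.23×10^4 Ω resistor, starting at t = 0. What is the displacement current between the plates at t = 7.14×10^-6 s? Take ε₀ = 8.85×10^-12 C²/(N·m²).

C = ε₀A/d = (8.85×10^-12)(0.0366)/(2.84×10^-3) = 1.141×10^-10 F, so τ = RC = 1.053×10^-5 s.
The conduction current is I(t) = (V₀/R) e^(−t/τ), and the displacement current between the plates equals it.
t/τ = 0.6781; I_d = (276/9.23×10^4) · e^(−0.6781) = (2.990×10^-3)(0.5076) = 1.52×10^-3 A.

1.52×10^-3 A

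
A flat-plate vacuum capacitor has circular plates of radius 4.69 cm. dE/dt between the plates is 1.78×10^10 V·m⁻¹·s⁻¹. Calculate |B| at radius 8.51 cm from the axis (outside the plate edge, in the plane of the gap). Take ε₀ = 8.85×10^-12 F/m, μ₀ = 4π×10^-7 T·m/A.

Total displacement current: I_d = ε₀(πR²)(dE/dt) = (8.85×10^-12)(6.910×10^-3)(1.78×10^10) = 1.089×10^-3 A.
For r ≥ R the full I_d is enclosed: B = μ₀ I_d/(2πr) = (4π×10^-7)(1.089×10^-3)/(2π·0.0851) = 2.56×10^-9 T.

2.56×10^-9 T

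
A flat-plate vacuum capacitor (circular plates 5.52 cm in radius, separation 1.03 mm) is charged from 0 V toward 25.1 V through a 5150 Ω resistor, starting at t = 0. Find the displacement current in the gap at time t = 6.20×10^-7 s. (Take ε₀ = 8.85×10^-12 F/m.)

1.13×10^-3 A

C = ε₀A/d = (8.85×10^-12)(9.573×10^-3)/(1.03×10^-3) = 8.225×10^-11 F, so τ = RC = 4.236×10^-7 s.
The conduction current is I(t) = (V₀/R) e^(−t/τ), and the displacement current between the plates equals it.
t/τ = 1.464; I_d = (25.1/5150) · e^(−1.464) = (4.874×10^-3)(0.2313) = 1.13×10^-3 A.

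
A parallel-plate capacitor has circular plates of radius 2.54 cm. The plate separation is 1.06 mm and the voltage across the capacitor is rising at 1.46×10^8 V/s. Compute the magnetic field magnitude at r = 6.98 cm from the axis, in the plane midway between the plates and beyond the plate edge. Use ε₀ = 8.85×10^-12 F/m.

dE/dt = (dV/dt)/d = 1.377×10^11 V/(m·s); I_d = ε₀(πR²)(dE/dt) = (8.85×10^-12)(2.027×10^-3)(1.377×10^11) = 2.470×10^-3 A.
For r ≥ R the full I_d is enclosed: B = μ₀ I_d/(2πr) = (4π×10^-7)(2.470×10^-3)/(2π·0.0698) = 7.08×10^-9 T.

7.08×10^-9 T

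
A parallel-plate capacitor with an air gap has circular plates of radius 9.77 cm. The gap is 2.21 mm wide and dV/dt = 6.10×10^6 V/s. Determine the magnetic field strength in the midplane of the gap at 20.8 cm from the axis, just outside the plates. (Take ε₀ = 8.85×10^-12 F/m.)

I_d = C dV/dt with C = ε₀πR²/d = 1.201×10^-10 F, so I_d = (1.201×10^-10)(6.10×10^6) = 7.326×10^-4 A.
For r ≥ R the full I_d is enclosed: B = μ₀ I_d/(2πr) = (4π×10^-7)(7.326×10^-4)/(2π·0.208) = 7.04×10^-10 T.

7.04×10^-10 T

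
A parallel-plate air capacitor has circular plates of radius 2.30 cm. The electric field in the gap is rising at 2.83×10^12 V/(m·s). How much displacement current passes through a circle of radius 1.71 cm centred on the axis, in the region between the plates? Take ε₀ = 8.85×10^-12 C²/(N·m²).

Through the whole plate area (πR² = 1.662×10^-3 m²), I_d = ε₀ πR² dE/dt = 0.04163 A.
Since J_d is uniform, the enclosed fraction is (r/R)² = 0.5528, giving I_d,enc = 0.0230 A.

0.0230 A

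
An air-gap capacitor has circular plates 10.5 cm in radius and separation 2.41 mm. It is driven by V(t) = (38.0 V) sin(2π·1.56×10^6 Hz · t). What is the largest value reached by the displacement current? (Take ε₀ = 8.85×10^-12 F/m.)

C = ε₀A/d = (8.85×10^-12)(0.03464)/(2.41×10^-3) = 1.272×10^-10 F; ω = 2πf = 9.802×10^6 rad/s.
I_d = C dV/dt, so |I_d|_max = C V₀ ω = (1.272×10^-10)(38.0)(9.802×10^6) = 0.0474 A.

0.0474 A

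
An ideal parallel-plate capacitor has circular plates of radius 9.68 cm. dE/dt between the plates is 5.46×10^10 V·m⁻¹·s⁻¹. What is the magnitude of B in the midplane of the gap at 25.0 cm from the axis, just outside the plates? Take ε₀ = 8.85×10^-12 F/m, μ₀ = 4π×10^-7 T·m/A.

Total displacement current: I_d = ε₀(πR²)(dE/dt) = (8.85×10^-12)(0.02944)(5.46×10^10) = 0.01423 A.
With r > R the enclosed displacement current is the full I_d; B = μ₀ I_d / (2πr) = 1.14×10^-8 T.

1.14×10^-8 T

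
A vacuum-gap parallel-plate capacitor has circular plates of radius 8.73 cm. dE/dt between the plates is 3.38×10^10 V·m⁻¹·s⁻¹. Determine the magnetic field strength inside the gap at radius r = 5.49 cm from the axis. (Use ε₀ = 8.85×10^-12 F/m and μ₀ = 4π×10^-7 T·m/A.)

1.03×10^-8 T

Through the whole plate area (πR² = 0.02394 m²), I_d = ε₀ πR² dE/dt = 7.161×10^-3 A.
∮B·dl = μ₀ I_d,enc with I_d,enc = I_d r²/R² = 2.832×10^-3 A; so B = μ₀ I_d,enc/(2πr) = 1.03×10^-8 T.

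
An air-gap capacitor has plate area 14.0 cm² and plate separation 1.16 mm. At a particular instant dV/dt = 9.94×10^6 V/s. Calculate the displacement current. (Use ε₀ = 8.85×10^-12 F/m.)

C = ε₀A/d = (8.85×10^-12)(1.40×10^-3)/(1.16×10^-3) = 1.068×10^-11 F.
I_d = C dV/dt = (1.068×10^-11)(9.94×10^6) = 1.06×10^-4 A.

1.06×10^-4 A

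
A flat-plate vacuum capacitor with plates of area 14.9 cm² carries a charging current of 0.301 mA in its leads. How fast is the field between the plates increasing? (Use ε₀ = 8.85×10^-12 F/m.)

By continuity, I_d in the gap equals the 0.301 mA flowing in the wire.
Since I_d = ε₀ A dE/dt, dE/dt = I_d/(ε₀A) = (3.01×10^-4)/((8.85×10^-12)(1.49×10^-3)) = 2.28×10^10 V/(m·s).

2.28×10^10 V/(m·s)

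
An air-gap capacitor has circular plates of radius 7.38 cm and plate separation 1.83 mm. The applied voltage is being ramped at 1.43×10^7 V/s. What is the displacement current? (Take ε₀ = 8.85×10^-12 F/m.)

C = ε₀A/d = (8.85×10^-12)(0.01711)/(1.83×10^-3) = 8.275×10^-11 F.
I_d = C dV/dt = (8.275×10^-11)(1.43×10^7) = 1.18×10^-3 A.

1.18×10^-3 A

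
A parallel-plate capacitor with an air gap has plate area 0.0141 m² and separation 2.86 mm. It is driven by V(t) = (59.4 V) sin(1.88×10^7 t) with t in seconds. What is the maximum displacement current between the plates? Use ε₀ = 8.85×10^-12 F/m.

0.0487 A

(dE/dt)_max = V₀ω/d = 3.905×10^11 V/(m·s); ω = 1.88×10^7 rad/s.
I_d,max = ε₀ A (dE/dt)_max = (8.85×10^-12)(0.0141)(3.905×10^11) = 0.0487 A.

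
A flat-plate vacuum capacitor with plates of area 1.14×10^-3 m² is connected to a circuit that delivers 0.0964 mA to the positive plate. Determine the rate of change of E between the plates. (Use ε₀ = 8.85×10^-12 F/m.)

By continuity, I_d in the gap equals the 0.0964 mA flowing in the wire.
Then dE/dt = I_d/(ε₀A) = 9.55×10^9 V/(m·s).

9.55×10^9 V/(m·s)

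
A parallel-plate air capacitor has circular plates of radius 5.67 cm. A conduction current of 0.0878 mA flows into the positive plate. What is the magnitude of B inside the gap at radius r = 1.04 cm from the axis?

5.68×10^-11 T

Between the plates the displacement current equals the wire current: I_d = 0.0878 mA = 8.78×10^-5 A.
For r < R the Ampère–Maxwell law gives B(2πr) = μ₀ I_d (r²/R²), so B = μ₀ I_d r/(2πR²) = (4π×10^-7)(8.78×10^-5)(0.0104)/(2π·0.0567²) = 5.68×10^-11 T.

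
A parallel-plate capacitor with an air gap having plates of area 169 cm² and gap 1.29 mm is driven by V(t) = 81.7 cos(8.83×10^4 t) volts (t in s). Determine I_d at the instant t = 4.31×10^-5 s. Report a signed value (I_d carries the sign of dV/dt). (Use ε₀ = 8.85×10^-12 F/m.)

5.16×10^-4 A

dE/dt = (V₀ω/d)·−sin(ωt) with ωt = 3.80573 rad: (81.7)(8.83×10^4)(0.6164)/(1.29×10^-3) = 3.447×10^9 V/(m·s).
I_d = ε₀ A dE/dt = (8.85×10^-12)(0.0169)(3.447×10^9) = 5.16×10^-4 A.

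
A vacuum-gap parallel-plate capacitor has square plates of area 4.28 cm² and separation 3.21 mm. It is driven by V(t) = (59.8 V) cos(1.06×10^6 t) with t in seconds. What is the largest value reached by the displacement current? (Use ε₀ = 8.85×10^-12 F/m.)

The displacement current equals the conduction current C dV/dt, which peaks at C V₀ ω.
With C = ε₀A/d = (8.85×10^-12)(4.28×10^-4)/(3.21×10^-3) = 1.180×10^-12 F and ω = 1.06×10^6 rad/s, I_d,max = (1.180×10^-12)(59.8)(1.06×10^6) = 7.48×10^-5 A.

7.48×10^-5 A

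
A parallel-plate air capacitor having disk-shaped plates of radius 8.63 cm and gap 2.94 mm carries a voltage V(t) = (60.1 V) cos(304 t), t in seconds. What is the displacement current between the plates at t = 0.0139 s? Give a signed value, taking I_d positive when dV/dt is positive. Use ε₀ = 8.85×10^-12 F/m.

1.14×10^-6 A

dE/dt = (V₀ω/d)·−sin(ωt) with ωt = 4.2256 rad: (60.1)(304)(0.8838)/(2.94×10^-3) = 5.492×10^6 V/(m·s).
I_d = ε₀ A dE/dt = (8.85×10^-12)(0.02340)(5.492×10^6) = 1.14×10^-6 A.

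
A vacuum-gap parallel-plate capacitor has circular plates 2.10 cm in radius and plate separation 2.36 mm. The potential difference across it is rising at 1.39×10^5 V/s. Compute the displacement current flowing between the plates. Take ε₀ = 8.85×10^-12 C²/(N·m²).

7.22×10^-7 A

E = V/d so dE/dt = (dV/dt)/d = 5.890×10^7 V/(m·s), and I_d = ε₀ A dE/dt = (8.85×10^-12)(1.385×10^-3)(5.890×10^7) = 7.22×10^-7 A.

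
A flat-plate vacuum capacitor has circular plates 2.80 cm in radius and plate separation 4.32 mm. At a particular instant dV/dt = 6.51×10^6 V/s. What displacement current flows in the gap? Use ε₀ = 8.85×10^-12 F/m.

C = ε₀A/d = (8.85×10^-12)(2.463×10^-3)/(4.32×10^-3) = 5.046×10^-12 F.
I_d = C dV/dt = (5.046×10^-12)(6.51×10^6) = 3.28×10^-5 A.

3.28×10^-5 A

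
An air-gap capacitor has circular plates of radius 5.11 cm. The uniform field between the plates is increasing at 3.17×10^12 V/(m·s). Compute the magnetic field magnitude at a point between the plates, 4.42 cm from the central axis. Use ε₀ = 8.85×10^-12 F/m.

I_d = ε₀ dΦ_E/dt = ε₀ πR² (dE/dt) = (8.85×10^-12)(8.203×10^-3)(3.17×10^12) = 0.2301 A through the full plate area.
∮B·dl = μ₀ I_d,enc with I_d,enc = I_d r²/R² = 0.1722 A; so B = μ₀ I_d,enc/(2πr) = 7.79×10^-7 T.

7.79×10^-7 T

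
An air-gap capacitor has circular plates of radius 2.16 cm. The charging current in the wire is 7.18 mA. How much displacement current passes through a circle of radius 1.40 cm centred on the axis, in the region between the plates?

3.02×10^-3 A

No conduction current crosses the gap, so I_d there equals the 7.18×10^-3 A in the leads.
Since J_d is uniform, the enclosed fraction is (r/R)² = 0.4201, giving I_d,enc = 3.02×10^-3 A.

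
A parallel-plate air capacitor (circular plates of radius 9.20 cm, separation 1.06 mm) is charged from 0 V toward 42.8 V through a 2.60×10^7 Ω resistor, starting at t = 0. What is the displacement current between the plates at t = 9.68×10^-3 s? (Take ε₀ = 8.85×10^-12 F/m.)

3.08×10^-7 A

With C = ε₀A/d = (8.85×10^-12)(0.02659)/(1.06×10^-3) = 2.220×10^-10 F, the time constant is τ = RC = 5.772×10^-3 s, so t/τ = 1.677 and e^(−t/τ) = 0.1869.
I_d = I_cond = (V₀/R) e^(−t/τ) = (1.646×10^-6)(0.1869) = 3.08×10^-7 A.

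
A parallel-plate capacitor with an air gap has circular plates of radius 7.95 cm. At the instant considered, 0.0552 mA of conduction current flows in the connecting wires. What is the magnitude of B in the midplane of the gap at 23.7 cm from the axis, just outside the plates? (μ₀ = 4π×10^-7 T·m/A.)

4.66×10^-11 T

Between the plates the displacement current equals the wire current: I_d = 0.0552 mA = 5.52×10^-5 A.
For r ≥ R the full I_d is enclosed: B = μ₀ I_d/(2πr) = (4π×10^-7)(5.52×10^-5)/(2π·0.237) = 4.66×10^-11 T.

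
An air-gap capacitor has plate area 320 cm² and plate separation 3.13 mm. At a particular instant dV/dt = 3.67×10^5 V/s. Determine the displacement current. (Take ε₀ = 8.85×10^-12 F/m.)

3.32×10^-5 A

The displacement current equals the charging current C dV/dt. With C = ε₀A/d = (8.85×10^-12)(0.0320)/(3.13×10^-3) = 9.048×10^-11 F, I_d = (9.048×10^-11)(3.67×10^5) = 3.32×10^-5 A.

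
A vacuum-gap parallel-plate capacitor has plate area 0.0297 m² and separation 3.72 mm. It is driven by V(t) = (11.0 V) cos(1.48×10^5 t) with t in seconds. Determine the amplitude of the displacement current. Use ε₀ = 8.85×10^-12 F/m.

1.15×10^-4 A

The displacement current equals the conduction current C dV/dt, which peaks at C V₀ ω.
With C = ε₀A/d = (8.85×10^-12)(0.0297)/(3.72×10^-3) = 7.066×10^-11 F and ω = 1.48×10^5 rad/s, I_d,max = (7.066×10^-11)(11.0)(1.48×10^5) = 1.15×10^-4 A.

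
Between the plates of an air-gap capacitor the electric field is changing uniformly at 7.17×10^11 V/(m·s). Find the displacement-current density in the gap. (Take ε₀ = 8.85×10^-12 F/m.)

6.35 A/m²

The displacement-current density is ε₀ ∂E/∂t = (8.85×10^-12)(7.17×10^11) = 6.35 A/m².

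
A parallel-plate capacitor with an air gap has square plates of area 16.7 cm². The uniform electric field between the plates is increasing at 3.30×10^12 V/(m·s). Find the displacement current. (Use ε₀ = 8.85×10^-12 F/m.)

With a uniform field, Φ_E = EA, so I_d = ε₀ A dE/dt = 0.0488 A.

0.0488 A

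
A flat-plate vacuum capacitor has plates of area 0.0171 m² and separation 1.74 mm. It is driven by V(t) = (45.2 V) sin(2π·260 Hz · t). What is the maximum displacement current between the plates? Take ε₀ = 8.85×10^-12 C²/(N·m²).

C = ε₀A/d = (8.85×10^-12)(0.0171)/(1.74×10^-3) = 8.697×10^-11 F; ω = 2πf = 1634 rad/s.
I_d = C dV/dt, so |I_d|_max = C V₀ ω = (8.697×10^-11)(45.2)(1634) = 6.42×10^-6 A.

6.42×10^-6 A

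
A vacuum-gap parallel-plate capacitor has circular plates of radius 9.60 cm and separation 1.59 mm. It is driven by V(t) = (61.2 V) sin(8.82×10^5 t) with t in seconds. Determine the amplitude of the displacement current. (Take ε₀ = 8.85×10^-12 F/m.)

C = ε₀A/d = (8.85×10^-12)(0.02895)/(1.59×10^-3) = 1.611×10^-10 F; ω = 8.82×10^5 rad/s.
I_d = C dV/dt, so |I_d|_max = C V₀ ω = (1.611×10^-10)(61.2)(8.82×10^5) = 8.70×10^-3 A.

8.70×10^-3 A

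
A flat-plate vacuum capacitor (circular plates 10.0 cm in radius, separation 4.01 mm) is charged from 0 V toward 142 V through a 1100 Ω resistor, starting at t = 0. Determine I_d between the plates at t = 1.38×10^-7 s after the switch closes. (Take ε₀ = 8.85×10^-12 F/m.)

C = ε₀A/d = (8.85×10^-12)(0.03142)/(4.01×10^-3) = 6.934×10^-11 F, so τ = RC = 7.627×10^-8 s.
The conduction current is I(t) = (V₀/R) e^(−t/τ), and the displacement current between the plates equals it.
t/τ = 1.809; I_d = (142/1100) · e^(−1.809) = (0.1291)(0.1638) = 0.0211 A.

0.0211 A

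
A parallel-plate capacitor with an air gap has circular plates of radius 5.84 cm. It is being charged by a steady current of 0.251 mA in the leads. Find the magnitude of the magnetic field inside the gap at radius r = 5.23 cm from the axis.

7.70×10^-10 T

No conduction current crosses the gap, so I_d there equals the 2.51×10^-4 A in the leads.
∮B·dl = μ₀ I_d,enc with I_d,enc = I_d r²/R² = 2.013×10^-4 A; so B = μ₀ I_d,enc/(2πr) = 7.70×10^-10 T.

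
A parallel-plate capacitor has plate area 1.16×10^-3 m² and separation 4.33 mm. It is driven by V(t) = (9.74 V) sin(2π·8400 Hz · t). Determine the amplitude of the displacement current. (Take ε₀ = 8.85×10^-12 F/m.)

1.22×10^-6 A

C = ε₀A/d = (8.85×10^-12)(1.16×10^-3)/(4.33×10^-3) = 2.371×10^-12 F; ω = 2πf = 5.278×10^4 rad/s.
I_d = C dV/dt, so |I_d|_max = C V₀ ω = (2.371×10^-12)(9.74)(5.278×10^4) = 1.22×10^-6 A.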